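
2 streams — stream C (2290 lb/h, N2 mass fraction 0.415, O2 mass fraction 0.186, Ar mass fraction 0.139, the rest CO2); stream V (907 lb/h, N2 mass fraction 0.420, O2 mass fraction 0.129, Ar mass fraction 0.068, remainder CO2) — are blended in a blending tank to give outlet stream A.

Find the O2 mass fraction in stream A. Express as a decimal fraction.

0.170

Total flow out = 2290 + 907 = 3197 lb/h.
O2 in = 2290×0.186 + 907×0.129 = 542.94 lb/h.
O2 mass fraction in A = 542.94/3197 = 0.170.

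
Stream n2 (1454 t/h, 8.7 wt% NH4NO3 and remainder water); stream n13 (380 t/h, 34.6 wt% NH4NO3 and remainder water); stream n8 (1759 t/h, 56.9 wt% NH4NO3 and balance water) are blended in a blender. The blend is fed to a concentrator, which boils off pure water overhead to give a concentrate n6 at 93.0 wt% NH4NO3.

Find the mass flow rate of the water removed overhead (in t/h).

2239 t/h

NH4NO3 entering = 1454×0.087 + 380×0.346 + 1759×0.569 = 1258.8 t/h.
All NH4NO3 reports to n6, so n6 = 1258.8/0.930 = 1353.6 t/h.
Total feed = 3593 t/h; overhead = 3593 − 1353.6 = 2239.4 t/h.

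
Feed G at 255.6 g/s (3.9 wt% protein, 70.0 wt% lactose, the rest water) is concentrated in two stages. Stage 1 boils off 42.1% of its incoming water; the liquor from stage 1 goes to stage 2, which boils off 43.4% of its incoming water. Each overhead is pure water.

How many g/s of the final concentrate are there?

210.8 g/s

water in feed = 255.6×0.261 = 66.712 g/s.
After stage 1: water left = (1−0.421)×66.712 = 38.626; stream total = 227.51 g/s.
After stage 2: water left = (1−0.434)×38.626 = 21.862; final concentrate = 210.75 g/s.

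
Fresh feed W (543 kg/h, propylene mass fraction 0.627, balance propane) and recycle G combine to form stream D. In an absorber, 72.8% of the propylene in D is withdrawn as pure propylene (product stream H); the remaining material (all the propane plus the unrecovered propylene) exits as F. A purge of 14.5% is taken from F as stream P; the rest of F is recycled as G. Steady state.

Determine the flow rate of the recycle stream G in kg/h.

propane enters only via W and leaves only via the purge: 543×0.373 = 0.145×(propane in F), and the absorber passes all propane, so propane in D = propane in F = 1396.8 kg/h.
propylene in D: m_A = 543×0.627 + (1−0.145)·(1−0.728)·m_A, so m_A = 340.46/0.7674 = 443.63 kg/h.
F = (1−0.728)×443.63 + 1396.8 = 1517.5 kg/h.
Recycle G = (1−0.145)×1517.5 = 1297.5 kg/h.

1297 kg/h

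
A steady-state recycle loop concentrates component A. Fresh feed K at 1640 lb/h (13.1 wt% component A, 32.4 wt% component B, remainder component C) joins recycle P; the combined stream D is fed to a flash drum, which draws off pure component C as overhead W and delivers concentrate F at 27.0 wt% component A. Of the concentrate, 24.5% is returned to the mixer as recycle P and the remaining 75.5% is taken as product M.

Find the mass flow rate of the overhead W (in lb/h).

Overall component A balance (none leaves overhead): component A in fresh feed = component A in product, i.e. 1640×0.131 = (1−0.245)·F·0.270.
F = 214.84/(0.270×0.755) = 1053.9 lb/h.
Recycle P = 0.245×1053.9 = 258.21 lb/h.
Combined feed D = 1640 + 258.21 = 1898.2 lb/h.
Overhead W = D − F = 1898.2 − 1053.9 = 844.3 lb/h.

844.3 lb/h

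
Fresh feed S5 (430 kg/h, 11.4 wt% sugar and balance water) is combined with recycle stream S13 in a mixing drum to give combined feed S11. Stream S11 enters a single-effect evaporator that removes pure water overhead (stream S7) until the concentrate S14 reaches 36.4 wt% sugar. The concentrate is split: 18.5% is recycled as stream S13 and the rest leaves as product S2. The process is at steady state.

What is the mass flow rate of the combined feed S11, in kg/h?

Overall sugar balance (none leaves overhead): sugar in fresh feed = sugar in product, i.e. 430×0.114 = (1−0.185)·S14·0.364.
S14 = 49.02/(0.364×0.815) = 165.24 kg/h.
Recycle S13 = 0.185×165.24 = 30.569 kg/h.
Combined feed S11 = 430 + 30.569 = 460.57 kg/h.

460.6 kg/h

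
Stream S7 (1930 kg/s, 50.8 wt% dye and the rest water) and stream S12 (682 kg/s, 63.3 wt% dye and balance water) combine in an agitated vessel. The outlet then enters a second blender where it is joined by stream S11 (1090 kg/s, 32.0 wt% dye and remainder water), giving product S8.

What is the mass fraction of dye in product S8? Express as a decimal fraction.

Overall, product flow = 3702 kg/s.
dye in = 1930×0.508 + 682×0.633 + 1090×0.320 = 1760.9 kg/s.
dye fraction in S8 = 0.476.

0.476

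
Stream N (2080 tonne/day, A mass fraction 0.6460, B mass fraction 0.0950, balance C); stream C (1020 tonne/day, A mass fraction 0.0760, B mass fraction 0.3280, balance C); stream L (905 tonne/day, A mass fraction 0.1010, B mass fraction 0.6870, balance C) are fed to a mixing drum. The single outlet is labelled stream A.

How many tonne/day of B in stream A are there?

B out = B in = 2080×0.095 + 1020×0.328 + 905×0.687 = 1153.9 tonne/day.

1154 tonne/day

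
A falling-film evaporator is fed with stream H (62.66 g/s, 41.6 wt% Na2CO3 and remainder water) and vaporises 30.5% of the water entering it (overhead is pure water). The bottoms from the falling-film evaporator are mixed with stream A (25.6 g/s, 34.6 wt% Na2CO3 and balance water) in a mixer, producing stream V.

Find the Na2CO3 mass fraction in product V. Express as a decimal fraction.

Vapour removed = 0.305×0.584×62.66 = 11.161 g/s; concentrate = 51.499 g/s.
Na2CO3 reaching the mixer = 26.067 (from concentrate) + 25.6×0.346 = 34.924 g/s.
Product flow = 51.499 + 25.6 = 77.099 g/s; Na2CO3 fraction = 0.453.

0.453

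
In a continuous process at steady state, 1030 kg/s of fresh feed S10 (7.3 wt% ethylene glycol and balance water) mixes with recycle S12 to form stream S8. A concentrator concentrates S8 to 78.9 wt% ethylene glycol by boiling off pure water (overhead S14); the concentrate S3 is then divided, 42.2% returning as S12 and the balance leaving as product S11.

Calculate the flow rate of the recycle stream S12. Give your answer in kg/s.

69.58 kg/s

Overall ethylene glycol balance (none leaves overhead): ethylene glycol in fresh feed = ethylene glycol in product, i.e. 1030×0.073 = (1−0.422)·S3·0.789.
S3 = 75.19/(0.789×0.578) = 164.88 kg/s.
Recycle S12 = 0.422×164.88 = 69.577 kg/s.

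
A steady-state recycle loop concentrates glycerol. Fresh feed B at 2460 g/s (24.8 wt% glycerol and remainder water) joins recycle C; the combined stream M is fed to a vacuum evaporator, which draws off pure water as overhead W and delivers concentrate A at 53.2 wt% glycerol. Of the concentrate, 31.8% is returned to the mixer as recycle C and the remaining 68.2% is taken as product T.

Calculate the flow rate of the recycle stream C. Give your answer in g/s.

534.7 g/s

Overall glycerol balance (none leaves overhead): glycerol in fresh feed = glycerol in product, i.e. 2460×0.248 = (1−0.318)·A·0.532.
A = 610.08/(0.532×0.682) = 1681.5 g/s.
Recycle C = 0.318×1681.5 = 534.71 g/s.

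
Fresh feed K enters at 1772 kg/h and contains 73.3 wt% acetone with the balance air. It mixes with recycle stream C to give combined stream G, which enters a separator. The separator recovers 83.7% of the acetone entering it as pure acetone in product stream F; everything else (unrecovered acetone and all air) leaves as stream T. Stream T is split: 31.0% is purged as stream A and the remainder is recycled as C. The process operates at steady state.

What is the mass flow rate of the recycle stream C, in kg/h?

1218 kg/h

air enters only via K and leaves only via the purge: 1772×0.267 = 0.310×(air in T), and the separator passes all air, so air in G = air in T = 1526.2 kg/h.
acetone in G: m_A = 1772×0.733 + (1−0.310)·(1−0.837)·m_A, so m_A = 1298.9/0.8875 = 1463.5 kg/h.
T = (1−0.837)×1463.5 + 1526.2 = 1764.8 kg/h.
Recycle C = (1−0.310)×1764.8 = 1217.7 kg/h.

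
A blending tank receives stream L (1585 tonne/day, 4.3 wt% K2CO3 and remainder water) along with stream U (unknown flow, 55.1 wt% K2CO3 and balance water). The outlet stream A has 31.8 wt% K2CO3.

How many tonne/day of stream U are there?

1871 tonne/day

Let U be the unknown flow. Total out = 1585 + U.
K2CO3 balance: 68.155 + 0.551·U = 0.318·(1585 + U)
(0.551 − 0.318)·U = 0.318×1585 − 68.155 = 435.88
U = 435.88 / 0.233 = 1870.7 tonne/day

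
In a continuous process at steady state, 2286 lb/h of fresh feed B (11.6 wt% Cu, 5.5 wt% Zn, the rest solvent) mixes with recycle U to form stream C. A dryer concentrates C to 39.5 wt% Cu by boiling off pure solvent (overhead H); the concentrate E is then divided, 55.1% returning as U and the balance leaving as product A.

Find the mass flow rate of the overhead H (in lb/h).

1615 lb/h

Overall Cu balance (none leaves overhead): Cu in fresh feed = Cu in product, i.e. 2286×0.116 = (1−0.551)·E·0.395.
E = 265.18/(0.395×0.449) = 1495.2 lb/h.
Recycle U = 0.551×1495.2 = 823.84 lb/h.
Combined feed C = 2286 + 823.84 = 3109.8 lb/h.
Overhead H = C − E = 3109.8 − 1495.2 = 1614.7 lb/h.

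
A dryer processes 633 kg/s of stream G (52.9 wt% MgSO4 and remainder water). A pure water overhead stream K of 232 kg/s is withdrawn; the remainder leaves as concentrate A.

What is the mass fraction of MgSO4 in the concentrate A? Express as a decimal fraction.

MgSO4 is not removed: 633×0.529 = 334.86 kg/s of MgSO4 enters A.
Concentrate = 633 − 232 = 401 kg/s.
Mass fraction = 334.86/401 = 0.835.

0.835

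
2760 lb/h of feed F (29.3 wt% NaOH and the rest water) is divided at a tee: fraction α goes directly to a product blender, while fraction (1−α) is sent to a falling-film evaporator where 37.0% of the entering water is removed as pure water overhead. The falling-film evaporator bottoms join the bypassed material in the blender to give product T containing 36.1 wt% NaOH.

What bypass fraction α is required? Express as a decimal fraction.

0.280

All 2760×0.293 = 808.68 lb/h of NaOH reaches T, so T = 808.68/0.361 = 2240.1 lb/h and vapour = 519.89 lb/h.
The evaporator receives (1−α)·2760 of feed at 0.707 water and removes 0.370 of that water:
0.370×0.707×(1−α)×2760 = 519.89
(1−α) = 519.89/721.99 = 0.7201;  α = 0.2799.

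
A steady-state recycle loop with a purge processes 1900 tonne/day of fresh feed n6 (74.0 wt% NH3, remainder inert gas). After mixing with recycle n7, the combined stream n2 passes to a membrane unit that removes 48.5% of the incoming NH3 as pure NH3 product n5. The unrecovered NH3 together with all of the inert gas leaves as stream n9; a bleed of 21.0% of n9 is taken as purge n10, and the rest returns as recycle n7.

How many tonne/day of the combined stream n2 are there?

inert gas enters only via n6 and leaves only via the purge: 1900×0.260 = 0.210×(inert gas in n9), and the membrane unit passes all inert gas, so inert gas in n2 = inert gas in n9 = 2352.4 tonne/day.
NH3 in n2: m_A = 1900×0.740 + (1−0.210)·(1−0.485)·m_A, so m_A = 1406/0.5931 = 2370.4 tonne/day.
n2 = 2370.4 + 2352.4 = 4722.8 tonne/day.

4723 tonne/day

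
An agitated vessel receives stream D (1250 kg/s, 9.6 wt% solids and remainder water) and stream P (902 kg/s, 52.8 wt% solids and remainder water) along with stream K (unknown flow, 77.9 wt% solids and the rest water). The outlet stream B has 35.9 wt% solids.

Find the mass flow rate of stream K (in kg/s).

Let K be the unknown flow. Total out = 2152 + K.
solids balance: 596.26 + 0.779·K = 0.359·(2152 + K)
(0.779 − 0.359)·K = 0.359×2152 − 596.26 = 176.31
K = 176.31 / 0.420 = 419.79 kg/s

419.8 kg/s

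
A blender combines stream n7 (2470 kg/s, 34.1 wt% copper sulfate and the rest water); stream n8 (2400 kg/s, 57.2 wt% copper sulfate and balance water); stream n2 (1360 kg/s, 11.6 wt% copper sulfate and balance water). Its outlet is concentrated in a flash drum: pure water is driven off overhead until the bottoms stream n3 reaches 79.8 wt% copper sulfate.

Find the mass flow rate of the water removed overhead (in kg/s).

copper sulfate entering = 2470×0.341 + 2400×0.572 + 1360×0.116 = 2372.8 kg/s.
All copper sulfate reports to n3, so n3 = 2372.8/0.798 = 2973.5 kg/s.
Total feed = 6230 kg/s; overhead = 6230 − 2973.5 = 3256.5 kg/s.

3257 kg/s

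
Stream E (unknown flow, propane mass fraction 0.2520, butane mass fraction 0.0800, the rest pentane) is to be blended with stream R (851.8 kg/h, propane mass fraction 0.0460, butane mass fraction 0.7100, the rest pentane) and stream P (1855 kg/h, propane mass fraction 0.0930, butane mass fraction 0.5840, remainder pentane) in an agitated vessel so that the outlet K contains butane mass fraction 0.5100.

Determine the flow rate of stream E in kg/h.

Let E be the unknown flow. Total out = 2706.8 + E.
butane balance: 1688.1 + 0.080·E = 0.510·(2706.8 + E)
(0.080 − 0.510)·E = 0.510×2706.8 − 1688.1 = -307.63
E = -307.63 / -0.430 = 715.42 kg/h

715.4 kg/h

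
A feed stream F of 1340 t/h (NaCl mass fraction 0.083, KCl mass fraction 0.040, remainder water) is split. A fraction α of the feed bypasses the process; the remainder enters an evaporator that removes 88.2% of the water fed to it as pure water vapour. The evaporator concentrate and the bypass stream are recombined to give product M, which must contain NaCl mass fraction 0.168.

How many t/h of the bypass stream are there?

463.5 t/h

All 1340×0.083 = 111.22 t/h of NaCl reaches M, so M = 111.22/0.168 = 662.02 t/h and vapour = 677.98 t/h.
The evaporator receives (1−α)·1340 of feed at 0.877 water and removes 0.882 of that water:
0.882×0.877×(1−α)×1340 = 677.98
(1−α) = 677.98/1036.5 = 0.6541;  α = 0.3459.
Bypass flow = 0.3459×1340 = 463.51 t/h.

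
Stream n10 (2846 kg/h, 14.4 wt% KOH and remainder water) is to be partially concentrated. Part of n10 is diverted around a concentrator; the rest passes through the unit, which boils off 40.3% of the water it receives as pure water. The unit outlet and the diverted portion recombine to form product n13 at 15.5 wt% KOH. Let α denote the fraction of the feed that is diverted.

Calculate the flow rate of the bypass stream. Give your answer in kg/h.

All 2846×0.144 = 409.82 kg/h of KOH reaches n13, so n13 = 409.82/0.155 = 2644 kg/h and vapour = 201.97 kg/h.
The evaporator receives (1−α)·2846 of feed at 0.856 water and removes 0.403 of that water:
0.403×0.856×(1−α)×2846 = 201.97
(1−α) = 201.97/981.78 = 0.2057;  α = 0.7943.
Bypass flow = 0.7943×2846 = 2260.5 kg/h.

2261 kg/h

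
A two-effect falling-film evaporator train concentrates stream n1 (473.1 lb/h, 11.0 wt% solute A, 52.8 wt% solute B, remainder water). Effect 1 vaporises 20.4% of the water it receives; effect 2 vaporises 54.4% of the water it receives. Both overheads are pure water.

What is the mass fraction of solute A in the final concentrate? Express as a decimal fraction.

water in feed = 473.1×0.362 = 171.26 lb/h.
After stage 1: water left = (1−0.204)×171.26 = 136.32; stream total = 438.16 lb/h.
After stage 2: water left = (1−0.544)×136.32 = 62.164; final concentrate = 364 lb/h.
solute A fraction = 52.041/364 = 0.143.

0.143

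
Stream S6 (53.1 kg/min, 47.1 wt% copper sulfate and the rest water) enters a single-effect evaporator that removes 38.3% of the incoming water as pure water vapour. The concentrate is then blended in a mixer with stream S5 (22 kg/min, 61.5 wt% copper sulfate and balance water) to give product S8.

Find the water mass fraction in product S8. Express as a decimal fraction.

Vapour removed = 0.383×0.529×53.1 = 10.758 kg/min; concentrate = 42.342 kg/min.
water reaching the mixer = 17.331 (from concentrate) + 22×0.385 = 25.801 kg/min.
Product flow = 42.342 + 22 = 64.342 kg/min; water fraction = 0.4010.

0.4010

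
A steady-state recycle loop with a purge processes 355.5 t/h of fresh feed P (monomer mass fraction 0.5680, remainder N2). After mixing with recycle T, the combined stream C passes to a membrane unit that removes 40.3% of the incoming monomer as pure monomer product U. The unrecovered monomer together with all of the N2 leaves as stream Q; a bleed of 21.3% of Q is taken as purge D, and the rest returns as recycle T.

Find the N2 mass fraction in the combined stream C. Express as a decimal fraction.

N2 enters only via P and leaves only via the purge: 355.5×0.432 = 0.213×(N2 in Q), and the membrane unit passes all N2, so N2 in C = N2 in Q = 721.01 t/h.
monomer in C: m_A = 355.5×0.568 + (1−0.213)·(1−0.403)·m_A, so m_A = 201.92/0.5302 = 380.87 t/h.
C = 380.87 + 721.01 = 1101.9 t/h.
N2 fraction in C = 721.01/1101.9 = 0.6543.

0.6543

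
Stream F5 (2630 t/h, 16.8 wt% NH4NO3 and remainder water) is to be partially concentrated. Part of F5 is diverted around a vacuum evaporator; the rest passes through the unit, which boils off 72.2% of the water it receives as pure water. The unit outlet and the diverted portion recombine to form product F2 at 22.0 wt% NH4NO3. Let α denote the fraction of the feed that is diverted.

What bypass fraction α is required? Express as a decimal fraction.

All 2630×0.168 = 441.84 t/h of NH4NO3 reaches F2, so F2 = 441.84/0.220 = 2008.4 t/h and vapour = 621.64 t/h.
The evaporator receives (1−α)·2630 of feed at 0.832 water and removes 0.722 of that water:
0.722×0.832×(1−α)×2630 = 621.64
(1−α) = 621.64/1579.9 = 0.3935;  α = 0.6065.

0.607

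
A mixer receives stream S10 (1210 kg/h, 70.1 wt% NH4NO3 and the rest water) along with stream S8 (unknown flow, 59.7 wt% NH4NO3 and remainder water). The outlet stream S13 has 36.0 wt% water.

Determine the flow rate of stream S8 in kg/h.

Let S8 be the unknown flow. Total out = 1210 + S8.
water balance: 361.79 + 0.403·S8 = 0.360·(1210 + S8)
(0.403 − 0.360)·S8 = 0.360×1210 − 361.79 = 73.81
S8 = 73.81 / 0.043 = 1716.5 kg/h

1717 kg/h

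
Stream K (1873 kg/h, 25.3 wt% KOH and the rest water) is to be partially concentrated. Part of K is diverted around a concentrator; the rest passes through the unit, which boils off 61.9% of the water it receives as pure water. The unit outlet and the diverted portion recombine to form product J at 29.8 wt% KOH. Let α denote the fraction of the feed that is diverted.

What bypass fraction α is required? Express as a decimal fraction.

All 1873×0.253 = 473.87 kg/h of KOH reaches J, so J = 473.87/0.298 = 1590.2 kg/h and vapour = 282.84 kg/h.
The evaporator receives (1−α)·1873 of feed at 0.747 water and removes 0.619 of that water:
0.619×0.747×(1−α)×1873 = 282.84
(1−α) = 282.84/866.06 = 0.3266;  α = 0.6734.

0.673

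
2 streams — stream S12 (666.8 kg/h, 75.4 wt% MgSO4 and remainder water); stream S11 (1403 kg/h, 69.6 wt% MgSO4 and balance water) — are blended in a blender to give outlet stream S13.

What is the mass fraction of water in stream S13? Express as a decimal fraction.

Total flow out = 666.8 + 1403 = 2069.8 kg/h.
water in = 666.8×0.246 + 1403×0.304 = 590.54 kg/h.
water mass fraction in S13 = 590.54/2069.8 = 0.285.

0.285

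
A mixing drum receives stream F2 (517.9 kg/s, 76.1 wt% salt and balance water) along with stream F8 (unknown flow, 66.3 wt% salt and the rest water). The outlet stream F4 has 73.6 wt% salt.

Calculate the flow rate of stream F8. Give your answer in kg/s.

177.4 kg/s

Let F8 be the unknown flow. Total out = 517.9 + F8.
salt balance: 394.12 + 0.663·F8 = 0.736·(517.9 + F8)
(0.663 − 0.736)·F8 = 0.736×517.9 − 394.12 = -12.947
F8 = -12.947 / -0.073 = 177.36 kg/s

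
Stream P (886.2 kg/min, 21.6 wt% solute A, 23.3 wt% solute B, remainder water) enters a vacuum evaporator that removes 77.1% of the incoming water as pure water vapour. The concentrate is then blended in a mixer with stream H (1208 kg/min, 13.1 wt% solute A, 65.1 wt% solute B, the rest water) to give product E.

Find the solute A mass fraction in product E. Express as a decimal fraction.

Vapour removed = 0.771×0.551×886.2 = 376.48 kg/min; concentrate = 509.72 kg/min.
solute A reaching the mixer = 191.42 (from concentrate) + 1208×0.131 = 349.67 kg/min.
Product flow = 509.72 + 1208 = 1717.7 kg/min; solute A fraction = 0.204.

0.204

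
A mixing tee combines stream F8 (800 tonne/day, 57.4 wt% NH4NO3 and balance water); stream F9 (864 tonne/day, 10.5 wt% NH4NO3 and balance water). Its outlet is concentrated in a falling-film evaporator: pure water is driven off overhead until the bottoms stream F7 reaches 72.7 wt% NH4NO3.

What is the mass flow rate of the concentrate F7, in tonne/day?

756.4 tonne/day

NH4NO3 entering = 800×0.574 + 864×0.105 = 549.92 tonne/day.
All NH4NO3 reports to F7, so F7 = 549.92/0.727 = 756.42 tonne/day.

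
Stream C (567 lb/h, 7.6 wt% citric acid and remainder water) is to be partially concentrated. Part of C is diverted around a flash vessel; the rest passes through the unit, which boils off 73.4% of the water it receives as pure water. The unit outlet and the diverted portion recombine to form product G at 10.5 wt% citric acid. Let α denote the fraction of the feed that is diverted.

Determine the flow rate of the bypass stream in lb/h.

All 567×0.076 = 43.092 lb/h of citric acid reaches G, so G = 43.092/0.105 = 410.4 lb/h and vapour = 156.6 lb/h.
The evaporator receives (1−α)·567 of feed at 0.924 water and removes 0.734 of that water:
0.734×0.924×(1−α)×567 = 156.6
(1−α) = 156.6/384.55 = 0.4072;  α = 0.5928.
Bypass flow = 0.5928×567 = 336.1 lb/h.

336.1 lb/h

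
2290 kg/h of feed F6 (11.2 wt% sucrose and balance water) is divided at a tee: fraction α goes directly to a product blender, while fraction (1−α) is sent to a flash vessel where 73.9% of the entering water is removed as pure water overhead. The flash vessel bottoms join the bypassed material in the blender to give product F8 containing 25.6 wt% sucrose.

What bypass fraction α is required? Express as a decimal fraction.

All 2290×0.112 = 256.48 kg/h of sucrose reaches F8, so F8 = 256.48/0.256 = 1001.9 kg/h and vapour = 1288.1 kg/h.
The evaporator receives (1−α)·2290 of feed at 0.888 water and removes 0.739 of that water:
0.739×0.888×(1−α)×2290 = 1288.1
(1−α) = 1288.1/1502.8 = 0.8572;  α = 0.1428.

0.143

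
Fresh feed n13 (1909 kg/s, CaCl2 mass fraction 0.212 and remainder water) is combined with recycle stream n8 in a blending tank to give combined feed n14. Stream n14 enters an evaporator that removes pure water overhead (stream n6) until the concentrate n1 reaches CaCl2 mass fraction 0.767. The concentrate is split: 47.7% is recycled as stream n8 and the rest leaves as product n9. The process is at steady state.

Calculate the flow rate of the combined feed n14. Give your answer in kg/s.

2390 kg/s

Overall CaCl2 balance (none leaves overhead): CaCl2 in fresh feed = CaCl2 in product, i.e. 1909×0.212 = (1−0.477)·n1·0.767.
n1 = 404.71/(0.767×0.523) = 1008.9 kg/s.
Recycle n8 = 0.477×1008.9 = 481.24 kg/s.
Combined feed n14 = 1909 + 481.24 = 2390.2 kg/s.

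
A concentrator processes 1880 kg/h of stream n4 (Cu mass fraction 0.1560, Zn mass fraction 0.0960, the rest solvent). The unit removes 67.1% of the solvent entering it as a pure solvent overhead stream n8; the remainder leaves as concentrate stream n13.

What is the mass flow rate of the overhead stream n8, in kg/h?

943.6 kg/h

solvent entering = 1880×0.748 = 1406.2 kg/h; overhead removed = 0.671×1406.2 = 943.59 kg/h.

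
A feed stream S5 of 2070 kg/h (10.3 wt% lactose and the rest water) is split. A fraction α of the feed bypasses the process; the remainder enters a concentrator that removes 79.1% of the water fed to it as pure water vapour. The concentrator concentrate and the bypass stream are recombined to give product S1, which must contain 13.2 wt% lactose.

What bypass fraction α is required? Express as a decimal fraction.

0.690

All 2070×0.103 = 213.21 kg/h of lactose reaches S1, so S1 = 213.21/0.132 = 1615.2 kg/h and vapour = 454.77 kg/h.
The evaporator receives (1−α)·2070 of feed at 0.897 water and removes 0.791 of that water:
0.791×0.897×(1−α)×2070 = 454.77
(1−α) = 454.77/1468.7 = 0.3096;  α = 0.6904.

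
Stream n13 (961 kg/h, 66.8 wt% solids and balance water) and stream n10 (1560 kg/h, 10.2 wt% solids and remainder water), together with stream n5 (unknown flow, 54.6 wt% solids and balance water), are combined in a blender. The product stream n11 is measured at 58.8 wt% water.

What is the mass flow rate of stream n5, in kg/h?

1773 kg/h

Let n5 be the unknown flow. Total out = 2521 + n5.
water balance: 1719.9 + 0.454·n5 = 0.588·(2521 + n5)
(0.454 − 0.588)·n5 = 0.588×2521 − 1719.9 = -237.58
n5 = -237.58 / -0.134 = 1773 kg/h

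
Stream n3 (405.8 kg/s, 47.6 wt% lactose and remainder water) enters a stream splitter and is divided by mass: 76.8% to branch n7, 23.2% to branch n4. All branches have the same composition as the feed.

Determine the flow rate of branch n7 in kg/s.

311.7 kg/s

Branch n7 flow = 0.768×405.8 = 311.65 kg/s.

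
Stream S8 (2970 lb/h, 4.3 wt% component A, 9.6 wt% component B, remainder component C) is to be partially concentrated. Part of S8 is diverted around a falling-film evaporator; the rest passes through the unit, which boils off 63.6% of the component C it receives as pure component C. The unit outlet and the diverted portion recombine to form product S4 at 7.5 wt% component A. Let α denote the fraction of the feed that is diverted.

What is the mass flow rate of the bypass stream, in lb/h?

655.9 lb/h

All 2970×0.043 = 127.71 lb/h of component A reaches S4, so S4 = 127.71/0.075 = 1702.8 lb/h and vapour = 1267.2 lb/h.
The evaporator receives (1−α)·2970 of feed at 0.861 component C and removes 0.636 of that component C:
0.636×0.861×(1−α)×2970 = 1267.2
(1−α) = 1267.2/1626.4 = 0.7792;  α = 0.2208.
Bypass flow = 0.2208×2970 = 655.89 lb/h.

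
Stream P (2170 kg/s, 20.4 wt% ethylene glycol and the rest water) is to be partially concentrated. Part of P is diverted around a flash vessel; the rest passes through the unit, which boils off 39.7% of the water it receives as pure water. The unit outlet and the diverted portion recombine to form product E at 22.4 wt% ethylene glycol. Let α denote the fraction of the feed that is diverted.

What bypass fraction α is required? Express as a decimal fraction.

All 2170×0.204 = 442.68 kg/s of ethylene glycol reaches E, so E = 442.68/0.224 = 1976.2 kg/s and vapour = 193.75 kg/s.
The evaporator receives (1−α)·2170 of feed at 0.796 water and removes 0.397 of that water:
0.397×0.796×(1−α)×2170 = 193.75
(1−α) = 193.75/685.75 = 0.2825;  α = 0.7175.

0.717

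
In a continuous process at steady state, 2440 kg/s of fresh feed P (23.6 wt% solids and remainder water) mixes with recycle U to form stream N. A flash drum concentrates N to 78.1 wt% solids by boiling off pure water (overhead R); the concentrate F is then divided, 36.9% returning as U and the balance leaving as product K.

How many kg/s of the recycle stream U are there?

431.2 kg/s

Overall solids balance (none leaves overhead): solids in fresh feed = solids in product, i.e. 2440×0.236 = (1−0.369)·F·0.781.
F = 575.84/(0.781×0.631) = 1168.5 kg/s.
Recycle U = 0.369×1168.5 = 431.17 kg/s.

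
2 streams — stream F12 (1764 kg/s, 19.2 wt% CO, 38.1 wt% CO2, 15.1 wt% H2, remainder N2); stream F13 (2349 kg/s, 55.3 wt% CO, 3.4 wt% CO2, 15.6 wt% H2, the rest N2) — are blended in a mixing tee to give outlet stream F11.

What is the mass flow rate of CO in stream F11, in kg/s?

1638 kg/s

CO out = CO in = 1764×0.192 + 2349×0.553 = 1637.7 kg/s.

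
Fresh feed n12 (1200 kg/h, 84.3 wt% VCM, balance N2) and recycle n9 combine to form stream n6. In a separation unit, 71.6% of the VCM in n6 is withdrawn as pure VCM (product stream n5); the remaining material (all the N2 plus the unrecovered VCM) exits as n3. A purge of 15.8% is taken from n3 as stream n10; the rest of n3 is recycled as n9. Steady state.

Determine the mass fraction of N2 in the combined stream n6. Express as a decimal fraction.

0.473

N2 enters only via n12 and leaves only via the purge: 1200×0.157 = 0.158×(N2 in n3), and the separation unit passes all N2, so N2 in n6 = N2 in n3 = 1192.4 kg/h.
VCM in n6: m_A = 1200×0.843 + (1−0.158)·(1−0.716)·m_A, so m_A = 1011.6/0.7609 = 1329.5 kg/h.
n6 = 1329.5 + 1192.4 = 2521.9 kg/h.
N2 fraction in n6 = 1192.4/2521.9 = 0.473.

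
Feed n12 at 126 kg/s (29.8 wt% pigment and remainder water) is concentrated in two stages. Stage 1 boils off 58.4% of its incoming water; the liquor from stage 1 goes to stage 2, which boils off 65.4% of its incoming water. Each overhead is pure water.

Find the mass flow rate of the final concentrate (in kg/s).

water in feed = 126×0.702 = 88.452 kg/s.
After stage 1: water left = (1−0.584)×88.452 = 36.796; stream total = 74.344 kg/s.
After stage 2: water left = (1−0.654)×36.796 = 12.731; final concentrate = 50.279 kg/s.

50.28 kg/s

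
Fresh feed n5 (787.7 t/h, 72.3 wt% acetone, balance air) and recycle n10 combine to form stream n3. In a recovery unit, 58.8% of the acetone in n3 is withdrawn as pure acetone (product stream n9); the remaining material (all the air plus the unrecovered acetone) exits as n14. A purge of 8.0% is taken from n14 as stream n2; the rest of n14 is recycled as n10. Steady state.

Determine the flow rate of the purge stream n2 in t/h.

air enters only via n5 and leaves only via the purge: 787.7×0.277 = 0.080×(air in n14), and the recovery unit passes all air, so air in n3 = air in n14 = 2727.4 t/h.
acetone in n3: m_A = 787.7×0.723 + (1−0.080)·(1−0.588)·m_A, so m_A = 569.51/0.6210 = 917.14 t/h.
n14 = (1−0.588)×917.14 + 2727.4 = 3105.3 t/h.
Purge n2 = 0.080×3105.3 = 248.42 t/h.

248.4 t/h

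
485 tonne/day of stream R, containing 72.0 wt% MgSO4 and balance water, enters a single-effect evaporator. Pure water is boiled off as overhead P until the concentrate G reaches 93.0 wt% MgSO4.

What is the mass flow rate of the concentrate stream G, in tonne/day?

375.5 tonne/day

MgSO4 is conserved: 485×0.720 = 349.2 tonne/day all reports to the concentrate.
Concentrate = 349.2/(target fraction) = 375.48 tonne/day.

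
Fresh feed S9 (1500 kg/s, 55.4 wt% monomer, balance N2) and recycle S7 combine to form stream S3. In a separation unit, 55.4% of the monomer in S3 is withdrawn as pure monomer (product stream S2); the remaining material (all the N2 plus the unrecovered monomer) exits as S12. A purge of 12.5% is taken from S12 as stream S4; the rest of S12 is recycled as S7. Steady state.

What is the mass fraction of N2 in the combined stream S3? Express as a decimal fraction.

0.7970

N2 enters only via S9 and leaves only via the purge: 1500×0.446 = 0.125×(N2 in S12), and the separation unit passes all N2, so N2 in S3 = N2 in S12 = 5352 kg/s.
monomer in S3: m_A = 1500×0.554 + (1−0.125)·(1−0.554)·m_A, so m_A = 831/0.6098 = 1362.9 kg/s.
S3 = 1362.9 + 5352 = 6714.9 kg/s.
N2 fraction in S3 = 5352/6714.9 = 0.7970.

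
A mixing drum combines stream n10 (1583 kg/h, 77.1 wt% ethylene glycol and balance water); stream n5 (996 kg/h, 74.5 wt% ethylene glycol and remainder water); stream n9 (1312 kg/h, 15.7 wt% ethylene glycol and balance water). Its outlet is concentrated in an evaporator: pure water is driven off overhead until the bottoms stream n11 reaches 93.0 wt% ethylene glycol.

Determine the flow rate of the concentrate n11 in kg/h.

2332 kg/h

ethylene glycol entering = 1583×0.771 + 996×0.745 + 1312×0.157 = 2168.5 kg/h.
All ethylene glycol reports to n11, so n11 = 2168.5/0.930 = 2331.7 kg/h.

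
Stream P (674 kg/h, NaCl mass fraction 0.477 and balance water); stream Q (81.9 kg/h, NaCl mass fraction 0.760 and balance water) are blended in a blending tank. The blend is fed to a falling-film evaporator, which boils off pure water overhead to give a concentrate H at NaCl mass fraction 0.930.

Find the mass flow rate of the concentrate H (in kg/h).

412.6 kg/h

NaCl entering = 674×0.477 + 81.9×0.760 = 383.74 kg/h.
All NaCl reports to H, so H = 383.74/0.930 = 412.63 kg/h.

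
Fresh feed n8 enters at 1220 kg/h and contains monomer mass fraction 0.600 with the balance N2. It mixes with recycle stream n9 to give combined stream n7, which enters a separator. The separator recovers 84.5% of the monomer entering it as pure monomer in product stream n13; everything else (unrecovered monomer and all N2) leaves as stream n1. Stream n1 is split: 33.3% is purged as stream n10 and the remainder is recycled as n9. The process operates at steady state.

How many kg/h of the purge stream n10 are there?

N2 enters only via n8 and leaves only via the purge: 1220×0.400 = 0.333×(N2 in n1), and the separator passes all N2, so N2 in n7 = N2 in n1 = 1465.5 kg/h.
monomer in n7: m_A = 1220×0.600 + (1−0.333)·(1−0.845)·m_A, so m_A = 732/0.8966 = 816.4 kg/h.
n1 = (1−0.845)×816.4 + 1465.5 = 1592 kg/h.
Purge n10 = 0.333×1592 = 530.14 kg/h.

530.1 kg/h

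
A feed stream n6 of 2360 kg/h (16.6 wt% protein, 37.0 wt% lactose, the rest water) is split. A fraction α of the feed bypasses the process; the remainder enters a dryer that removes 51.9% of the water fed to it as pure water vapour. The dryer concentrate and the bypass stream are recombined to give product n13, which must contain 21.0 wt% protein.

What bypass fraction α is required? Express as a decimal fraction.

All 2360×0.166 = 391.76 kg/h of protein reaches n13, so n13 = 391.76/0.210 = 1865.5 kg/h and vapour = 494.48 kg/h.
The evaporator receives (1−α)·2360 of feed at 0.464 water and removes 0.519 of that water:
0.519×0.464×(1−α)×2360 = 494.48
(1−α) = 494.48/568.33 = 0.8701;  α = 0.1299.

0.130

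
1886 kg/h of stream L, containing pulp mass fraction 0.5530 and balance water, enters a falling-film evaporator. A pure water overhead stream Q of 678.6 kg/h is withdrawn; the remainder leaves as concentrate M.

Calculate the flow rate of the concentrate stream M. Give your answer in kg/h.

Concentrate = 1886 − 678.6 = 1207.4 kg/h.

1207 kg/h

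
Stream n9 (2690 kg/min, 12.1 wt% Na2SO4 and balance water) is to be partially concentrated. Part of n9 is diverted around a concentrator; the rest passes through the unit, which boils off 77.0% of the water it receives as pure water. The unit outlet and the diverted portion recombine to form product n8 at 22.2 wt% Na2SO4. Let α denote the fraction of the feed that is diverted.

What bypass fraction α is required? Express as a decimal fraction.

All 2690×0.121 = 325.49 kg/min of Na2SO4 reaches n8, so n8 = 325.49/0.222 = 1466.2 kg/min and vapour = 1223.8 kg/min.
The evaporator receives (1−α)·2690 of feed at 0.879 water and removes 0.770 of that water:
0.770×0.879×(1−α)×2690 = 1223.8
(1−α) = 1223.8/1820.7 = 0.6722;  α = 0.3278.

0.328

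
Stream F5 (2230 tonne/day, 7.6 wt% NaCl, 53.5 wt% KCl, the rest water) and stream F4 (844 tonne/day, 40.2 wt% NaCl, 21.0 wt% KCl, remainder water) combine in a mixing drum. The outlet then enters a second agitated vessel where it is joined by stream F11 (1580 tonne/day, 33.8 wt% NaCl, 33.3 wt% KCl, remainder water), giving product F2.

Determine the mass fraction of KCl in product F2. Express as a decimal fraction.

0.4075

Overall, product flow = 4654 tonne/day.
KCl in = 2230×0.535 + 844×0.210 + 1580×0.333 = 1896.4 tonne/day.
KCl fraction in F2 = 0.4075.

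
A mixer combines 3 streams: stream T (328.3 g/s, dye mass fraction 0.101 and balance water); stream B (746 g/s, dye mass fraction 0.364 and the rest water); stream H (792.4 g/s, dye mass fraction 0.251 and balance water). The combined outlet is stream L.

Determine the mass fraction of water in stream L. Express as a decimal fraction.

Total flow out = 328.3 + 746 + 792.4 = 1866.7 g/s.
water in = 328.3×0.899 + 746×0.636 + 792.4×0.749 = 1363.1 g/s.
water mass fraction in L = 1363.1/1866.7 = 0.730.

0.730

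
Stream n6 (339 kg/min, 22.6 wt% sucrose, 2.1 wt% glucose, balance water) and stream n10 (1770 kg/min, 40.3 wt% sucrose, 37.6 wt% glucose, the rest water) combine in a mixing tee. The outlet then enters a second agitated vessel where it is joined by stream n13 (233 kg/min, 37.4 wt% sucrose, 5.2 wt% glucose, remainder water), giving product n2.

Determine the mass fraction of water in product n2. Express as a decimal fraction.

0.3331

Overall, product flow = 2342 kg/min.
water in = 339×0.753 + 1770×0.221 + 233×0.574 = 780.18 kg/min.
water fraction in n2 = 0.3331.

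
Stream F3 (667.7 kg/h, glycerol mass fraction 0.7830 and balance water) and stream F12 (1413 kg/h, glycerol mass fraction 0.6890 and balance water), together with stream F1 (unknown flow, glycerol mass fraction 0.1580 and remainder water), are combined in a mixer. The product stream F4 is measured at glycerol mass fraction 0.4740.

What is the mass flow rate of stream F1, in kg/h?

1614 kg/h

Let F1 be the unknown flow. Total out = 2080.7 + F1.
glycerol balance: 1496.4 + 0.158·F1 = 0.474·(2080.7 + F1)
(0.158 − 0.474)·F1 = 0.474×2080.7 − 1496.4 = -510.11
F1 = -510.11 / -0.316 = 1614.3 kg/h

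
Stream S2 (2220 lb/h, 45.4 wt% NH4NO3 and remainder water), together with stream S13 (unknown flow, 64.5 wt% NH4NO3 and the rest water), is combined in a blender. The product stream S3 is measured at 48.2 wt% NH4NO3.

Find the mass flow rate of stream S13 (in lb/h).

Let S13 be the unknown flow. Total out = 2220 + S13.
NH4NO3 balance: 1007.9 + 0.645·S13 = 0.482·(2220 + S13)
(0.645 − 0.482)·S13 = 0.482×2220 − 1007.9 = 62.16
S13 = 62.16 / 0.163 = 381.35 lb/h

381.3 lb/h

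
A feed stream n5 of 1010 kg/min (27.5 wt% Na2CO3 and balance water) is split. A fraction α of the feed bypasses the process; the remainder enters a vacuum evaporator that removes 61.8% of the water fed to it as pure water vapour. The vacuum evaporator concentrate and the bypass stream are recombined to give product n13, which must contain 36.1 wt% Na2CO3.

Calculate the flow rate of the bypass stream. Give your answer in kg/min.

473 kg/min

All 1010×0.275 = 277.75 kg/min of Na2CO3 reaches n13, so n13 = 277.75/0.361 = 769.39 kg/min and vapour = 240.61 kg/min.
The evaporator receives (1−α)·1010 of feed at 0.725 water and removes 0.618 of that water:
0.618×0.725×(1−α)×1010 = 240.61
(1−α) = 240.61/452.53 = 0.5317;  α = 0.4683.
Bypass flow = 0.4683×1010 = 472.99 kg/min.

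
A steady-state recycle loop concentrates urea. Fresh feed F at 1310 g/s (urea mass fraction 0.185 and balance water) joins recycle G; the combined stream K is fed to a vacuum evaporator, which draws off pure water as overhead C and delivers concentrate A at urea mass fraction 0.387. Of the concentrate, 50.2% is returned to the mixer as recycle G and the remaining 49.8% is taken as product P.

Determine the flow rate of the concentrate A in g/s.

Overall urea balance (none leaves overhead): urea in fresh feed = urea in product, i.e. 1310×0.185 = (1−0.502)·A·0.387.
A = 242.35/(0.387×0.498) = 1257.5 g/s.

1257 g/s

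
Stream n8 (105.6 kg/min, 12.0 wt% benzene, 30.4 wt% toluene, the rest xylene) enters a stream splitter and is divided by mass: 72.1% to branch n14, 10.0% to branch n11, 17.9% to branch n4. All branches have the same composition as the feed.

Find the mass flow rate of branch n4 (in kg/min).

18.9 kg/min

Branch n4 flow = 0.179×105.6 = 18.902 kg/min.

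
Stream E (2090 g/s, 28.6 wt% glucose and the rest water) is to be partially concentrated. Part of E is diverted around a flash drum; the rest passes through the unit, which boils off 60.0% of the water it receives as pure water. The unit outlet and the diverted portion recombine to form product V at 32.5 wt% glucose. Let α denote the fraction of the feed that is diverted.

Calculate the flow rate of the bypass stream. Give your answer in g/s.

1505 g/s

All 2090×0.286 = 597.74 g/s of glucose reaches V, so V = 597.74/0.325 = 1839.2 g/s and vapour = 250.8 g/s.
The evaporator receives (1−α)·2090 of feed at 0.714 water and removes 0.600 of that water:
0.600×0.714×(1−α)×2090 = 250.8
(1−α) = 250.8/895.36 = 0.2801;  α = 0.7199.
Bypass flow = 0.7199×2090 = 1504.6 g/s.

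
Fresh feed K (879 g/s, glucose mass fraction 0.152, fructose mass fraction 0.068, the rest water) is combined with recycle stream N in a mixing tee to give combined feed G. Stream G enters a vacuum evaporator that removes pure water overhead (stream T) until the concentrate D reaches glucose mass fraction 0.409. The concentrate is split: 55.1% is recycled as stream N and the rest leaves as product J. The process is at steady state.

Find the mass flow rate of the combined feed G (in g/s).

Overall glucose balance (none leaves overhead): glucose in fresh feed = glucose in product, i.e. 879×0.152 = (1−0.551)·D·0.409.
D = 133.61/(0.409×0.449) = 727.55 g/s.
Recycle N = 0.551×727.55 = 400.88 g/s.
Combined feed G = 879 + 400.88 = 1279.9 g/s.

1280 g/s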